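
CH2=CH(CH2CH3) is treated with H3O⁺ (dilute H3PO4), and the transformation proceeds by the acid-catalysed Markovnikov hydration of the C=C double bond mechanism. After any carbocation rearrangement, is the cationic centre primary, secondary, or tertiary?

secondary

Step 1: Electrophilic addition begins with the π(C=C) electrons forming a bond to the proton of H3O⁺. Following Markovnikov's rule, the resulting cation is secondary. H2O is released.
No single 1,2-shift to an adjacent carbon would give a more-substituted cation, so no rearrangement occurs.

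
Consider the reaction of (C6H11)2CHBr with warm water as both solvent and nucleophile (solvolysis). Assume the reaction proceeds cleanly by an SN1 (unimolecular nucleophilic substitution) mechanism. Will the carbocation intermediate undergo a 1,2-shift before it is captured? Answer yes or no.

yes

The first-formed carbocation is secondary.
The adjacent cyclohexyl carbon already bears 2 other carbon substituents and has a hydrogen to migrate; after a 1,2-hydride shift from that carbon the positive charge sits on a tertiary centre.
Tertiary is more stable than secondary, so the shift occurs.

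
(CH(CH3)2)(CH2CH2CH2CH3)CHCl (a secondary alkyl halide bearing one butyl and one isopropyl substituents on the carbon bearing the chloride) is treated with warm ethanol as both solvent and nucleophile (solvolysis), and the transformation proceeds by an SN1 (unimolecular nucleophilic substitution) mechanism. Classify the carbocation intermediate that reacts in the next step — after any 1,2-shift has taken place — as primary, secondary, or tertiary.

tertiary

Step 1: Unassisted departure of Cl⁻ (taking the C–Cl bonding pair) generates a secondary carbocation.
Step 2: A 1,2-hydride shift from the adjacent isopropyl carbon moves the positive charge from the secondary centre to an adjacent carbon, generating a more stable tertiary carbocation.
The cation rearranges from secondary to tertiary via a 1,2-hydride shift from the adjacent isopropyl carbon; the tertiary cation is what reacts next.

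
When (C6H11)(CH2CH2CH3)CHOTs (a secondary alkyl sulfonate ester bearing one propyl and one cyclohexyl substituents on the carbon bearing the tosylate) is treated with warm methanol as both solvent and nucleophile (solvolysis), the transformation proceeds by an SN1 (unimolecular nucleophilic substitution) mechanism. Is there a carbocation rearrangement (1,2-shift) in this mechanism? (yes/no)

yes

The first-formed carbocation is secondary.
The adjacent cyclohexyl carbon already bears 2 other carbon substituents and has a hydrogen to migrate; after a 1,2-hydride shift from that carbon the positive charge sits on a tertiary centre.
Tertiary is more stable than secondary, so the shift occurs.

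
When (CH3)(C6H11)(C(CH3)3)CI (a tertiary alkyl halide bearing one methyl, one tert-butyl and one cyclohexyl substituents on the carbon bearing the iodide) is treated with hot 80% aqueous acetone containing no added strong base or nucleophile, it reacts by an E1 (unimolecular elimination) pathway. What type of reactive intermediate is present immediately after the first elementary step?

tertiary carbocation

Step 1: Rate-determining heterolysis of the C–I bond gives I⁻ and a tertiary carbocation.
After step 1 the species present is a tertiary carbocation.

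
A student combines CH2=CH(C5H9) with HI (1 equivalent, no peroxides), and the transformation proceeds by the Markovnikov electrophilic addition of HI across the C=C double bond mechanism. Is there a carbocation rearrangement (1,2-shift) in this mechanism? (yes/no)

yes

The first-formed carbocation is secondary.
The adjacent cyclopentyl carbon already bears 2 other carbon substituents and has a hydrogen to migrate; after a 1,2-hydride shift from that carbon the positive charge sits on a tertiary centre.
Tertiary is more stable than secondary, so the shift occurs.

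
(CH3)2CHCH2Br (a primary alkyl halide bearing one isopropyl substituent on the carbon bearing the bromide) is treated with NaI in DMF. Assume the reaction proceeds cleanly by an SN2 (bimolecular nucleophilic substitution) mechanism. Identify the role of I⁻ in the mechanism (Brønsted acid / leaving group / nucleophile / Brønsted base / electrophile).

Step 1: I⁻ attacks the back face of the α-carbon while Br⁻ departs with the C–Br bonding pair — a single concerted displacement through a pentacoordinate transition state.
I⁻ donates an electron pair to form a new σ-bond to carbon — it is the nucleophile.

nucleophile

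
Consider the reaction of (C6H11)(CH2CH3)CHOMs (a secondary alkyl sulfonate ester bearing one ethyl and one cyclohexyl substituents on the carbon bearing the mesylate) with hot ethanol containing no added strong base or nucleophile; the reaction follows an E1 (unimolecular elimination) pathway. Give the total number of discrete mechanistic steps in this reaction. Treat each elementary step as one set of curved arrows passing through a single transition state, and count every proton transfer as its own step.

3

Step 1: Ionisation: the C–O σ-bond cleaves heterolytically; both bonding electrons depart with MsO⁻, leaving a secondary carbocation at the α-carbon.
Step 2: A hydride (H with its bonding pair) migrates from the adjacent cyclohexyl carbon to the cationic centre — a 1,2-hydride shift — upgrading the secondary cation to a tertiary one.
Step 3: Loss of a β-proton to an ethanol molecule of the solvent: the C–H bonding pair collapses toward the cationic carbon to form the C=C π bond, yielding the alkene.
Total: 3 elementary steps.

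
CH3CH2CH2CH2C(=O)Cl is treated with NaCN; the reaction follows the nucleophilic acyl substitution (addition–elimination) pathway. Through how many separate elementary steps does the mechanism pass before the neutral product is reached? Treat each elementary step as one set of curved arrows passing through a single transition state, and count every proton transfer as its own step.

2

Step 1: A lone pair on the C of CN⁻ attacks the electrophilic acyl carbon; the π(C=O) electrons move onto oxygen, giving a tetrahedral intermediate.
Step 2: Collapse of the tetrahedral intermediate: the alkoxide oxygen pushes its lone pair back to re-form C=O while Cl⁻ leaves.
Total: 2 elementary steps.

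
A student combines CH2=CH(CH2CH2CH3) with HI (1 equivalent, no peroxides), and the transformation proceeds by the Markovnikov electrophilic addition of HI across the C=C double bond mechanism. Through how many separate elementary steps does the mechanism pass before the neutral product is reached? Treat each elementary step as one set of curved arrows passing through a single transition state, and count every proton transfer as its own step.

Step 1: Protonation of the alkene by HI: the π bond acts as the nucleophile and picks up H⁺, giving the more stable (Markovnikov) secondary carbocation. The H–I bond breaks heterolytically, releasing I⁻.
(No 1,2-shift: no single shift to an adjacent carbon would give a more stable cation.)
Step 2: I⁻ captures the cation: a lone pair on I⁻ fills the empty p orbital, producing the alkyl halide product.
Total: 2 elementary steps.

2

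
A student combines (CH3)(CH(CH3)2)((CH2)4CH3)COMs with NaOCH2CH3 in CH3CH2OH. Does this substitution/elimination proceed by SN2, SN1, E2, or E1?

Conditions: a strong base with a tertiary substrate bearing a β-hydrogen.
These conditions are the textbook signature of the E2 pathway.
A strong (often hindered) base removes a β-H in concert with loss of the leaving group — bimolecular elimination.

E2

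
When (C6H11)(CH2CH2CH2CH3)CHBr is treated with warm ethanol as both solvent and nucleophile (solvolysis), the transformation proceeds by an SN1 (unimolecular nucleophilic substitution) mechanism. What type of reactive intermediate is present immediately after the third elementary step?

oxonium ion

Step 1: Rate-determining heterolysis of the C–Br bond gives Br⁻ and a secondary carbocation.
Step 2: A hydride (H with its bonding pair) migrates from the adjacent cyclohexyl carbon to the cationic centre — a 1,2-hydride shift — upgrading the secondary cation to a tertiary one.
Step 3: CH3CH2OH donates an oxygen lone pair into the empty p orbital of the cation, giving a protonated ether (an oxonium ion).
After step 3 the species present is an oxonium ion.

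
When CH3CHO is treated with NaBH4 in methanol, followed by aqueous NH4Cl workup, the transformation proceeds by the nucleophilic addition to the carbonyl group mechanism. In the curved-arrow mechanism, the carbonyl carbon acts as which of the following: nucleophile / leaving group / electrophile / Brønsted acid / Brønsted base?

electrophile

Step 1: Nucleophilic addition: H⁻ (delivered from BH4⁻) adds to the carbonyl carbon, pushing the π(C=O) electron pair onto oxygen and giving a tetrahedral alkoxide.
The carbonyl carbon accepts an electron pair into an empty or π* orbital — it is the electrophile.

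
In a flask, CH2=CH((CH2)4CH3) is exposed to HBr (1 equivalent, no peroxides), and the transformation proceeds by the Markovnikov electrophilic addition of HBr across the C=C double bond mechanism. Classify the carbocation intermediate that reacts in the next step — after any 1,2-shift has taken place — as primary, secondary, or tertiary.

secondary

Step 1: The π electrons of the C=C bond attack a proton of HBr; Markovnikov addition places the new C–H on the less-substituted alkene carbon, so the positive charge ends up on the more-substituted carbon — a secondary carbocation. The H–Br bond breaks heterolytically, releasing Br⁻.
No single 1,2-shift to an adjacent carbon would give a more-substituted cation, so no rearrangement occurs.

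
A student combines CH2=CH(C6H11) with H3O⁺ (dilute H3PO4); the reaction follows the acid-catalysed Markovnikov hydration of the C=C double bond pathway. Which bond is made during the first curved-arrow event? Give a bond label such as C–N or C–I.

Step 1: Protonation of the alkene by H3O⁺: the π bond acts as the nucleophile and picks up H⁺, giving the more stable (Markovnikov) secondary carbocation. H2O is released.
The bond formed in this step is the C–H bond.

C–H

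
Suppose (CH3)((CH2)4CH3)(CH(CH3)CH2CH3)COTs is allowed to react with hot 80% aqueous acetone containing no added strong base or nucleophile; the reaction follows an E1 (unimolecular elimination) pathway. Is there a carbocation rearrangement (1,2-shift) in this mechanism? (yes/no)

no

The first-formed carbocation is tertiary.
No single 1,2-shift to an adjacent carbon would produce a more-substituted cation than the one already present, so no rearrangement occurs.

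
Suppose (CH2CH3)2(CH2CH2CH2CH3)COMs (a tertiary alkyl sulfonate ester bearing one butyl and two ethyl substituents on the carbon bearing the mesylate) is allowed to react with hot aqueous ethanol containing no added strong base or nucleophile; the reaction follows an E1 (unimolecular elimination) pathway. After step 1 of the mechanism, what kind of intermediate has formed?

Step 1: Ionisation: the C–O σ-bond cleaves heterolytically; both bonding electrons depart with MsO⁻, leaving a tertiary carbocation at the α-carbon.
After step 1 the species present is a tertiary carbocation.

tertiary carbocation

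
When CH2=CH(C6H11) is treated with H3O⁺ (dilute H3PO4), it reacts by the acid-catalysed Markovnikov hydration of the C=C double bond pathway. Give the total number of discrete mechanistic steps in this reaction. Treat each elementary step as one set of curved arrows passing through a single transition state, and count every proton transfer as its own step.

4

Step 1: Electrophilic addition begins with the π(C=C) electrons forming a bond to the proton of H3O⁺. Following Markovnikov's rule, the resulting cation is secondary. H2O is released.
Step 2: Carbocation rearrangement: a 1,2-hydride shift from the adjacent cyclohexyl carbon converts the initially-formed secondary cation into the more stable tertiary cation.
Step 3: Water acts as the nucleophile: an oxygen lone pair bonds to the cationic carbon, giving an oxonium-ion intermediate.
Step 4: H2O removes a proton from the oxonium oxygen, regenerating H3O⁺ and giving the neutral alcohol.
Total: 4 elementary steps.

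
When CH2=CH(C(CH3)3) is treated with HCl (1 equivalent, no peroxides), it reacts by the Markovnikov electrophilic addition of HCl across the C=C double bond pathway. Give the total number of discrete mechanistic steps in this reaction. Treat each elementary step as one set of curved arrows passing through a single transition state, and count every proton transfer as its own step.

Step 1: The π electrons of the C=C bond attack a proton of HCl; Markovnikov addition places the new C–H on the less-substituted alkene carbon, so the positive charge ends up on the more-substituted carbon — a secondary carbocation. The H–Cl bond breaks heterolytically, releasing Cl⁻.
Step 2: A methyl group with its bonding pair migrates from the adjacent tert-butyl carbon to the cationic centre — a 1,2-methyl shift — upgrading the secondary cation to a tertiary one.
Step 3: The Cl⁻ anion donates a lone pair to the carbocation, forming the new C–Cl σ-bond and giving the neutral alkyl halide.
Total: 3 elementary steps.

3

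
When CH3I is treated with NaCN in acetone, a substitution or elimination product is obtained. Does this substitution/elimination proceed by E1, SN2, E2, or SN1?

SN2

Conditions: a methyl substrate with a strong nucleophile in the polar aprotic solvent acetone.
These conditions are the textbook signature of the SN2 pathway.
An unhindered substrate with a strong nucleophile in a polar aprotic solvent favours one-step backside displacement.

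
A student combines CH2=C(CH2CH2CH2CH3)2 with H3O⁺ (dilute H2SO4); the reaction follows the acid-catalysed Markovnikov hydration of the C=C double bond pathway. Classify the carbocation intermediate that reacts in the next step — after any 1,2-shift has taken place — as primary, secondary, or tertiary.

Step 1: Electrophilic addition begins with the π(C=C) electrons forming a bond to the proton of H3O⁺. Following Markovnikov's rule, the resulting cation is tertiary. H2O is released.
No single 1,2-shift to an adjacent carbon would give a more-substituted cation, so no rearrangement occurs.

tertiary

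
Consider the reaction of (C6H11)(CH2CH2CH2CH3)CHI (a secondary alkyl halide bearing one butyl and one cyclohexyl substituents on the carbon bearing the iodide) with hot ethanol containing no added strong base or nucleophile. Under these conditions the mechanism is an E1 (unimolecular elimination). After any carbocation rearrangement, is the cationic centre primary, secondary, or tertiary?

tertiary

Step 1: Ionisation: the C–I σ-bond cleaves heterolytically; both bonding electrons depart with I⁻, leaving a secondary carbocation at the α-carbon.
Step 2: A 1,2-hydride shift from the adjacent cyclohexyl carbon moves the positive charge from the secondary centre to an adjacent carbon, generating a more stable tertiary carbocation.
The cation rearranges from secondary to tertiary via a 1,2-hydride shift from the adjacent cyclohexyl carbon; the tertiary cation is what reacts next.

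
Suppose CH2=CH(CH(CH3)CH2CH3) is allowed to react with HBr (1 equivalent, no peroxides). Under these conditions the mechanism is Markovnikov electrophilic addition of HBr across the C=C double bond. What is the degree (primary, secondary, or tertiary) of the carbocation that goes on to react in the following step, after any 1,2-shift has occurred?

tertiary

Step 1: Protonation of the alkene by HBr: the π bond acts as the nucleophile and picks up H⁺, giving the more stable (Markovnikov) secondary carbocation. The H–Br bond breaks heterolytically, releasing Br⁻.
Step 2: Carbocation rearrangement: a 1,2-hydride shift from the adjacent sec-butyl carbon converts the initially-formed secondary cation into the more stable tertiary cation.
The cation rearranges from secondary to tertiary via a 1,2-hydride shift from the adjacent sec-butyl carbon; the tertiary cation is what reacts next.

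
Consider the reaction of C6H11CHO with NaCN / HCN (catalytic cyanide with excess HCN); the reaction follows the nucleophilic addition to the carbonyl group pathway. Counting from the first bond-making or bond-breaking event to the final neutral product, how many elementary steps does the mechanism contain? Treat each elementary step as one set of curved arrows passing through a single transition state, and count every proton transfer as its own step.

Step 1: CN⁻ attacks the sp² carbonyl carbon; the C=O π bond breaks and the electrons end up as a lone pair on the alkoxide oxygen of the tetrahedral intermediate.
Step 2: The alkoxide is protonated in situ by undissociated HCN, yielding a cyanohydrin; the CN⁻ so formed carries on the cycle.
Total: 2 elementary steps.

2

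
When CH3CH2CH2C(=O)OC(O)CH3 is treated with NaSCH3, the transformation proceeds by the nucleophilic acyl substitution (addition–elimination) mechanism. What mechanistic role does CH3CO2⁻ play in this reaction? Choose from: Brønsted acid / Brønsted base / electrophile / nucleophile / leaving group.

Step 2: Elimination step: re-formation of the carbonyl π bond drives out CH3CO2⁻, giving the new acyl compound.
CH3CO2⁻ departs with both electrons of the breaking σ-bond — that is the definition of a leaving group.

leaving group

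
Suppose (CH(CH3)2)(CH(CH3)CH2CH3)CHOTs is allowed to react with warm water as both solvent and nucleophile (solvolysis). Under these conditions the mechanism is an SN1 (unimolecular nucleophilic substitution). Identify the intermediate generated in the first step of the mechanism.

secondary carbocation

Step 1: The C–O bond breaks with both electrons going to the tosylate; TsO⁻ leaves and a secondary carbocation remains.
After step 1 the species present is a secondary carbocation.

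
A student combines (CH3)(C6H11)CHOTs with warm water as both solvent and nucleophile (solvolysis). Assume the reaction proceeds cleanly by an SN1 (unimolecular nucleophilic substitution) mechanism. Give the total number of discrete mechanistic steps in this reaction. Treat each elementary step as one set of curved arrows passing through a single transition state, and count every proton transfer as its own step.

Step 1: Ionisation: the C–O σ-bond cleaves heterolytically; both bonding electrons depart with TsO⁻, leaving a secondary carbocation at the α-carbon.
Step 2: A 1,2-hydride shift from the adjacent cyclohexyl carbon moves the positive charge from the secondary centre to an adjacent carbon, generating a more stable tertiary carbocation.
Step 3: A lone pair on the oxygen of H2O attacks the carbocation, forming a new C–O σ-bond and an oxonium ion.
Step 4: A second solvent molecule removes the proton on oxygen, giving the neutral alcohol product.
Total: 4 elementary steps.

4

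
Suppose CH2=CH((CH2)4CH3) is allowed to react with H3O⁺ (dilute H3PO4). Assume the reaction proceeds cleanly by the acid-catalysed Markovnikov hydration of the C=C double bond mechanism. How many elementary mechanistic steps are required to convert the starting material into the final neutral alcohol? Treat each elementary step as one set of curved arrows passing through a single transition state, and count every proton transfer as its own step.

Step 1: The π electrons of the C=C bond attack a proton of H3O⁺; Markovnikov addition places the new C–H on the less-substituted alkene carbon, so the positive charge ends up on the more-substituted carbon — a secondary carbocation. H2O is released.
(No 1,2-shift: no single shift to an adjacent carbon would give a more stable cation.)
Step 2: A lone pair on the oxygen of H2O attacks the carbocation, forming a C–O bond and an oxonium ion (a protonated alcohol).
Step 3: Deprotonation of the oxonium ion by a water molecule delivers the neutral alcohol and regenerates the acid catalyst.
Total: 3 elementary steps.

3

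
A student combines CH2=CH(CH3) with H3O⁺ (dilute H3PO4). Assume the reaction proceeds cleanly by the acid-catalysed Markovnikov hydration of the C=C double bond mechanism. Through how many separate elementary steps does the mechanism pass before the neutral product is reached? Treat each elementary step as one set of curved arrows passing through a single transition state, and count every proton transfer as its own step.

Step 1: Protonation of the alkene by H3O⁺: the π bond acts as the nucleophile and picks up H⁺, giving the more stable (Markovnikov) secondary carbocation. H2O is released.
(No 1,2-shift: no single shift to an adjacent carbon would give a more stable cation.)
Step 2: Water acts as the nucleophile: an oxygen lone pair bonds to the cationic carbon, giving an oxonium-ion intermediate.
Step 3: Deprotonation of the oxonium ion by a water molecule delivers the neutral alcohol and regenerates the acid catalyst.
Total: 3 elementary steps.

3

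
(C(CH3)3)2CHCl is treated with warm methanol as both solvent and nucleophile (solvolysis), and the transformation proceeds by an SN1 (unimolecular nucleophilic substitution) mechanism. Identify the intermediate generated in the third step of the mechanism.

Step 1: The C–Cl bond breaks with both electrons going to the chloride; Cl⁻ leaves and a secondary carbocation remains.
Step 2: A 1,2-methyl shift from the adjacent tert-butyl carbon moves the positive charge from the secondary centre to an adjacent carbon, generating a more stable tertiary carbocation.
Step 3: CH3OH donates an oxygen lone pair into the empty p orbital of the cation, giving a protonated ether (an oxonium ion).
After step 3 the species present is an oxonium ion.

oxonium ion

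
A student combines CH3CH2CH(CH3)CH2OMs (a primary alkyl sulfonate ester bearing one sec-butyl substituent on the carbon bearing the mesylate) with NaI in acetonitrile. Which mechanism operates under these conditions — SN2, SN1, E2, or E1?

SN2

Conditions: a primary substrate with a strong nucleophile in the polar aprotic solvent acetonitrile.
These conditions are the textbook signature of the SN2 pathway.
An unhindered substrate with a strong nucleophile in a polar aprotic solvent favours one-step backside displacement.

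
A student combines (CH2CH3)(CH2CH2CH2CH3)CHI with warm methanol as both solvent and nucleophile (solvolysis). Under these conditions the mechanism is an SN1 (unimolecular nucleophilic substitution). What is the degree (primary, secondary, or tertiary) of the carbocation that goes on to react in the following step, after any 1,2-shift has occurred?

secondary

Step 1: Rate-determining heterolysis of the C–I bond gives I⁻ and a secondary carbocation.
No single 1,2-shift to an adjacent carbon would give a more-substituted cation, so no rearrangement occurs.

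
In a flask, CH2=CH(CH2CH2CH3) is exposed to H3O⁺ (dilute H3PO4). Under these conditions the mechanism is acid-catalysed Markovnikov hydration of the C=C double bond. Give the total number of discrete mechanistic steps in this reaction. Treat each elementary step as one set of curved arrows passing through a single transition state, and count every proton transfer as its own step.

Step 1: The π electrons of the C=C bond attack a proton of H3O⁺; Markovnikov addition places the new C–H on the less-substituted alkene carbon, so the positive charge ends up on the more-substituted carbon — a secondary carbocation. H2O is released.
(No 1,2-shift: no single shift to an adjacent carbon would give a more stable cation.)
Step 2: Nucleophilic capture of the cation by H2O produces the protonated alcohol (an oxonium ion).
Step 3: H2O removes a proton from the oxonium oxygen, regenerating H3O⁺ and giving the neutral alcohol.
Total: 3 elementary steps.

3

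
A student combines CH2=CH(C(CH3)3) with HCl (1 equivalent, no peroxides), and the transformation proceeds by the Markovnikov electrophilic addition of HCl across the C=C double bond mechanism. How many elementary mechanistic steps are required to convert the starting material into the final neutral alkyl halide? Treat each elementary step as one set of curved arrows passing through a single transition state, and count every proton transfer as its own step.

3

Step 1: Electrophilic addition begins with the π(C=C) electrons forming a bond to the proton of HCl. Following Markovnikov's rule, the resulting cation is secondary. The H–Cl bond breaks heterolytically, releasing Cl⁻.
Step 2: A 1,2-methyl shift from the adjacent tert-butyl carbon moves the positive charge from the secondary centre to an adjacent carbon, generating a more stable tertiary carbocation.
Step 3: Nucleophilic attack by Cl⁻ on the carbocation completes the addition, giving R–Cl.
Total: 3 elementary steps.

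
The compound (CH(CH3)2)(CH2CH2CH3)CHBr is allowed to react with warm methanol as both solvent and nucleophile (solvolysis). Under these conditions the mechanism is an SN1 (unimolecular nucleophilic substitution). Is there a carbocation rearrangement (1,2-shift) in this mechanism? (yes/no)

The first-formed carbocation is secondary.
The adjacent isopropyl carbon already bears 2 other carbon substituents and has a hydrogen to migrate; after a 1,2-hydride shift from that carbon the positive charge sits on a tertiary centre.
Tertiary is more stable than secondary, so the shift occurs.

yes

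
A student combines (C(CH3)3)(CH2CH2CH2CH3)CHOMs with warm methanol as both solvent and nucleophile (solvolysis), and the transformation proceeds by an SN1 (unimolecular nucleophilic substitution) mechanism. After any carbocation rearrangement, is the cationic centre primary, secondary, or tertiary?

Step 1: The C–O bond breaks with both electrons going to the mesylate; MsO⁻ leaves and a secondary carbocation remains.
Step 2: Carbocation rearrangement: a 1,2-methyl shift from the adjacent tert-butyl carbon converts the initially-formed secondary cation into the more stable tertiary cation.
The cation rearranges from secondary to tertiary via a 1,2-methyl shift from the adjacent tert-butyl carbon; the tertiary cation is what reacts next.

tertiary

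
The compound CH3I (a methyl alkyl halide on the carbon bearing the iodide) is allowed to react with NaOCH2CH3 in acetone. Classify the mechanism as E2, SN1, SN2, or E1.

Conditions: a methyl substrate with a strong nucleophile in the polar aprotic solvent acetone.
These conditions are the textbook signature of the SN2 pathway.
An unhindered substrate with a strong nucleophile in a polar aprotic solvent favours one-step backside displacement.

SN2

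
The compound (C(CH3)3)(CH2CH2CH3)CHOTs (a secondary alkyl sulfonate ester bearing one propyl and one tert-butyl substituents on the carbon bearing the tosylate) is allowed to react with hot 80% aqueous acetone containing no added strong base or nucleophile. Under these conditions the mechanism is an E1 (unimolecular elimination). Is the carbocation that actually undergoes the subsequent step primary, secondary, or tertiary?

Step 1: Unassisted departure of TsO⁻ (taking the C–O bonding pair) generates a secondary carbocation.
Step 2: Carbocation rearrangement: a 1,2-methyl shift from the adjacent tert-butyl carbon converts the initially-formed secondary cation into the more stable tertiary cation.
The cation rearranges from secondary to tertiary via a 1,2-methyl shift from the adjacent tert-butyl carbon; the tertiary cation is what reacts next.

tertiary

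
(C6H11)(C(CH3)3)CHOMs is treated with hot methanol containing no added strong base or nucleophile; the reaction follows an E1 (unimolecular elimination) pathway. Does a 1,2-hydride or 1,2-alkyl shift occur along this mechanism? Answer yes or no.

The first-formed carbocation is secondary.
The adjacent cyclohexyl carbon already bears 2 other carbon substituents and has a hydrogen to migrate; after a 1,2-hydride shift from that carbon the positive charge sits on a tertiary centre.
Tertiary is more stable than secondary, so the shift occurs.

yes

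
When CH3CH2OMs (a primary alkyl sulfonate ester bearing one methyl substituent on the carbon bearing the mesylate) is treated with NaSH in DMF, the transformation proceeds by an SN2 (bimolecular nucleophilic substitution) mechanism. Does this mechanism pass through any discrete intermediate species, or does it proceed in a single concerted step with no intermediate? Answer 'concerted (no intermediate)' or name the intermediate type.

HS⁻ attacks the back face of the α-carbon while MsO⁻ departs with the C–O bonding pair — a single concerted displacement through a pentacoordinate transition state.
All bond changes occur in one transition state; no discrete intermediate is formed.

concerted (no intermediate)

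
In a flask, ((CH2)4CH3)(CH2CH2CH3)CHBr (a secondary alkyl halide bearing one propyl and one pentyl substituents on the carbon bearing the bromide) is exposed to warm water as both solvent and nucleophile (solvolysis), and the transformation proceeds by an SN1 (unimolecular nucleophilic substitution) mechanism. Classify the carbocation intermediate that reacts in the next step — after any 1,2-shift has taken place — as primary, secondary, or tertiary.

Step 1: The C–Br bond breaks with both electrons going to the bromide; Br⁻ leaves and a secondary carbocation remains.
No single 1,2-shift to an adjacent carbon would give a more-substituted cation, so no rearrangement occurs.

secondary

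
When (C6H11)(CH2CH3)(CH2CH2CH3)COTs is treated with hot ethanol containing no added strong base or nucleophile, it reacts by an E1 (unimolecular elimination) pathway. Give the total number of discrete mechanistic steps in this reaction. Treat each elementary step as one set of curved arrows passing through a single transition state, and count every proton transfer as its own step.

Step 1: Unassisted departure of TsO⁻ (taking the C–O bonding pair) generates a tertiary carbocation.
(No 1,2-shift: no single shift to an adjacent carbon would give a more stable cation.)
Step 2: An ethanol molecule (solvent) deprotonates a β-carbon; as the C–H bond breaks, those electrons form the new alkene π bond.
Total: 2 elementary steps.

2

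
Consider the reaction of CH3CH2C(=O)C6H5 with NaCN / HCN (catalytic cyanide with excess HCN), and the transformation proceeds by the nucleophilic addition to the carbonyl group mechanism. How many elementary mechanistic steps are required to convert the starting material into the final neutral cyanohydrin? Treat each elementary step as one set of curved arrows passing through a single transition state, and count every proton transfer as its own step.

Step 1: CN⁻ attacks the sp² carbonyl carbon; the C=O π bond breaks and the electrons end up as a lone pair on the alkoxide oxygen of the tetrahedral intermediate.
Step 2: The alkoxide is protonated in situ by undissociated HCN, yielding a cyanohydrin; the CN⁻ so formed carries on the cycle.
Total: 2 elementary steps.

2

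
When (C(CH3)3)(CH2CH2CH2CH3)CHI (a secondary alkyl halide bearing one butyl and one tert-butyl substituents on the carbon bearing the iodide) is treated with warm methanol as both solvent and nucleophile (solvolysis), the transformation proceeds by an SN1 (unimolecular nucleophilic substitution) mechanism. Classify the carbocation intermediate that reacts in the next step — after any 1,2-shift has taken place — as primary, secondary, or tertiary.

tertiary

Step 1: Unassisted departure of I⁻ (taking the C–I bonding pair) generates a secondary carbocation.
Step 2: A methyl group with its bonding pair migrates from the adjacent tert-butyl carbon to the cationic centre — a 1,2-methyl shift — upgrading the secondary cation to a tertiary one.
The cation rearranges from secondary to tertiary via a 1,2-methyl shift from the adjacent tert-butyl carbon; the tertiary cation is what reacts next.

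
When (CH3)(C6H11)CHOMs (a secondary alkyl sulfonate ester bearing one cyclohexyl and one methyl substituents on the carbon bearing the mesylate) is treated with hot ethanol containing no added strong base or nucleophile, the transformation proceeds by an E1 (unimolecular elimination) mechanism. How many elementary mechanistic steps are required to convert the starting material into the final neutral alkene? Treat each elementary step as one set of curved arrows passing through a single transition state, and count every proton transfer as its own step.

3

Step 1: Ionisation: the C–O σ-bond cleaves heterolytically; both bonding electrons depart with MsO⁻, leaving a secondary carbocation at the α-carbon.
Step 2: A hydride (H with its bonding pair) migrates from the adjacent cyclohexyl carbon to the cationic centre — a 1,2-hydride shift — upgrading the secondary cation to a tertiary one.
Step 3: A weak base (an ethanol molecule from the solvent) removes a proton from a carbon adjacent to the cationic centre; the electrons of that C–H bond become the new π(C=C) bond, giving the alkene.
Total: 3 elementary steps.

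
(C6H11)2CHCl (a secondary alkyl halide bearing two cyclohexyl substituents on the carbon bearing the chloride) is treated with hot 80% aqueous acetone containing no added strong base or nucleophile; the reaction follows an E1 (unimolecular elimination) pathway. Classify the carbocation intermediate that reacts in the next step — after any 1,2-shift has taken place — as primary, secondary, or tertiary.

tertiary

Step 1: Ionisation: the C–Cl σ-bond cleaves heterolytically; both bonding electrons depart with Cl⁻, leaving a secondary carbocation at the α-carbon.
Step 2: Carbocation rearrangement: a 1,2-hydride shift from the adjacent cyclohexyl carbon converts the initially-formed secondary cation into the more stable tertiary cation.
The cation rearranges from secondary to tertiary via a 1,2-hydride shift from the adjacent cyclohexyl carbon; the tertiary cation is what reacts next.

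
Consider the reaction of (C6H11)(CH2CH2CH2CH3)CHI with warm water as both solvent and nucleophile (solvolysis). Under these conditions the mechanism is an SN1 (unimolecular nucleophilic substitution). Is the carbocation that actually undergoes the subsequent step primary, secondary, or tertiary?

Step 1: The C–I bond breaks with both electrons going to the iodide; I⁻ leaves and a secondary carbocation remains.
Step 2: A hydride (H with its bonding pair) migrates from the adjacent cyclohexyl carbon to the cationic centre — a 1,2-hydride shift — upgrading the secondary cation to a tertiary one.
The cation rearranges from secondary to tertiary via a 1,2-hydride shift from the adjacent cyclohexyl carbon; the tertiary cation is what reacts next.

tertiary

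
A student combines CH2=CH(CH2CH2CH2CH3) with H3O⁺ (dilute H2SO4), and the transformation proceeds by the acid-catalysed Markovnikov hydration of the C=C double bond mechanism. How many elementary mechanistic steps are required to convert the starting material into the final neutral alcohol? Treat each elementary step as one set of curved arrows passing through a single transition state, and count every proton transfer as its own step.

Step 1: Electrophilic addition begins with the π(C=C) electrons forming a bond to the proton of H3O⁺. Following Markovnikov's rule, the resulting cation is secondary. H2O is released.
(No 1,2-shift: no single shift to an adjacent carbon would give a more stable cation.)
Step 2: A lone pair on the oxygen of H2O attacks the carbocation, forming a C–O bond and an oxonium ion (a protonated alcohol).
Step 3: Deprotonation of the oxonium ion by a water molecule delivers the neutral alcohol and regenerates the acid catalyst.
Total: 3 elementary steps.

3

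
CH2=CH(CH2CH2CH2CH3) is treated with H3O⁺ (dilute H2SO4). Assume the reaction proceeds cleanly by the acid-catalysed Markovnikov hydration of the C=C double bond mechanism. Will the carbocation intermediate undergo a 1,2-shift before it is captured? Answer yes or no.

The first-formed carbocation is secondary.
No single 1,2-shift to an adjacent carbon would produce a more-substituted cation than the one already present, so no rearrangement occurs.

no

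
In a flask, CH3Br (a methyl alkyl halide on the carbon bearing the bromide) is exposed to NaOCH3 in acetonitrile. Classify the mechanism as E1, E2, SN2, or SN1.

SN2

Conditions: a methyl substrate with a strong nucleophile in the polar aprotic solvent acetonitrile.
These conditions are the textbook signature of the SN2 pathway.
An unhindered substrate with a strong nucleophile in a polar aprotic solvent favours one-step backside displacement.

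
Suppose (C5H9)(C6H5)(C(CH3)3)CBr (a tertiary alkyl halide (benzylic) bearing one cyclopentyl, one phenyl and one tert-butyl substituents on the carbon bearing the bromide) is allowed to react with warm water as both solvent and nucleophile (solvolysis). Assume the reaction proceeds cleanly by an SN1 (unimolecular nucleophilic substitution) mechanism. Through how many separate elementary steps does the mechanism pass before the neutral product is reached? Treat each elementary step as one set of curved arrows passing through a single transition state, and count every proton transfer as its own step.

3

Step 1: Ionisation: the C–Br σ-bond cleaves heterolytically; both bonding electrons depart with Br⁻, leaving a tertiary carbocation at the α-carbon.
(No 1,2-shift: no single shift to an adjacent carbon would give a more stable cation.)
Step 2: Nucleophilic capture: the oxygen of H2O bonds to the cationic carbon, producing an oxonium-ion intermediate.
Step 3: A second solvent molecule removes the proton on oxygen, giving the neutral alcohol product.
Total: 3 elementary steps.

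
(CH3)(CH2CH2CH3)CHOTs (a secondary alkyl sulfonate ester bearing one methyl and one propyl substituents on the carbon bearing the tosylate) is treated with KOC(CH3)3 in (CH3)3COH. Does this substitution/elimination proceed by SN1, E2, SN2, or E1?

E2

Conditions: a strong/bulky base with a secondary substrate bearing a β-hydrogen.
These conditions are the textbook signature of the E2 pathway.
A strong (often hindered) base removes a β-H in concert with loss of the leaving group — bimolecular elimination.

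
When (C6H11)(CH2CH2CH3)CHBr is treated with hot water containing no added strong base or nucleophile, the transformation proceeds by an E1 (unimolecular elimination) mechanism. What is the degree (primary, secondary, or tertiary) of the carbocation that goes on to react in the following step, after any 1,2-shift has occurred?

Step 1: Rate-determining heterolysis of the C–Br bond gives Br⁻ and a secondary carbocation.
Step 2: A hydride (H with its bonding pair) migrates from the adjacent cyclohexyl carbon to the cationic centre — a 1,2-hydride shift — upgrading the secondary cation to a tertiary one.
The cation rearranges from secondary to tertiary via a 1,2-hydride shift from the adjacent cyclohexyl carbon; the tertiary cation is what reacts next.

tertiary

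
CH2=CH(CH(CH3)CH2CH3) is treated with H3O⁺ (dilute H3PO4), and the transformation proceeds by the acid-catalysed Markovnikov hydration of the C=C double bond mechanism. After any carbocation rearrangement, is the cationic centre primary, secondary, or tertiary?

tertiary

Step 1: Protonation of the alkene by H3O⁺: the π bond acts as the nucleophile and picks up H⁺, giving the more stable (Markovnikov) secondary carbocation. H2O is released.
Step 2: Carbocation rearrangement: a 1,2-hydride shift from the adjacent sec-butyl carbon converts the initially-formed secondary cation into the more stable tertiary cation.
The cation rearranges from secondary to tertiary via a 1,2-hydride shift from the adjacent sec-butyl carbon; the tertiary cation is what reacts next.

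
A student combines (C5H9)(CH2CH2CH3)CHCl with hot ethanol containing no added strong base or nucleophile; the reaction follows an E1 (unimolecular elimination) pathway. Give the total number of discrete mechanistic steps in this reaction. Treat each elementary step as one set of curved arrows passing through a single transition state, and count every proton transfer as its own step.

Step 1: The C–Cl bond breaks with both electrons going to the chloride; Cl⁻ leaves and a secondary carbocation remains.
Step 2: Carbocation rearrangement: a 1,2-hydride shift from the adjacent cyclopentyl carbon converts the initially-formed secondary cation into the more stable tertiary cation.
Step 3: A weak base (an ethanol molecule from the solvent) removes a proton from a carbon adjacent to the cationic centre; the electrons of that C–H bond become the new π(C=C) bond, giving the alkene.
Total: 3 elementary steps.

3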